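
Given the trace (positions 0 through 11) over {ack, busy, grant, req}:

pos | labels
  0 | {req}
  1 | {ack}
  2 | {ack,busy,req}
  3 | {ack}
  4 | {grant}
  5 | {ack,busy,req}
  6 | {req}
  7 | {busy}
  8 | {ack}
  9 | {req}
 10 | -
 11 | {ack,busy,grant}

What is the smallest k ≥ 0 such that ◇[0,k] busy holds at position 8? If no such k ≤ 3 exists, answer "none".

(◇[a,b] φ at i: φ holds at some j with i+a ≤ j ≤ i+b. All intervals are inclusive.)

3

Scan j = 8,9,… for busy:
  j=8: fails
  j=9: fails
  j=10: fails
  j=11: holds
First hit at j=11, so smallest k = 11-8 = 3.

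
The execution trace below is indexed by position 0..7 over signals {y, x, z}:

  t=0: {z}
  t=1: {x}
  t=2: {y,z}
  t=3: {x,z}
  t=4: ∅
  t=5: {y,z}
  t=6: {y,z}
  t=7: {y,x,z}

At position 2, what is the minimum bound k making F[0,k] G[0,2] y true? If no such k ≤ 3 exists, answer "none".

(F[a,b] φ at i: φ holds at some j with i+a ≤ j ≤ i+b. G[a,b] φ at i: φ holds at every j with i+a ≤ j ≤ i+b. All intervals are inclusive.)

Scan j = 2,3,… for G[0,2] y:
  j=2: fails
  j=3: fails
  j=4: fails
  j=5: holds
First hit at j=5, so smallest k = 5-2 = 3.

3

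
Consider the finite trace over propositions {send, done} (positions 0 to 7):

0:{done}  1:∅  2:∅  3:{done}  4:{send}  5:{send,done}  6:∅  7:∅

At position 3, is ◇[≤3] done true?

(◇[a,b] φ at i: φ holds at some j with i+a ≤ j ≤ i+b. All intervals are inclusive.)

Check done at each j in [3,6]:
  j=3: true
  j=4: false
  j=5: true
  j=6: false
Found at j=3 → formula holds.

True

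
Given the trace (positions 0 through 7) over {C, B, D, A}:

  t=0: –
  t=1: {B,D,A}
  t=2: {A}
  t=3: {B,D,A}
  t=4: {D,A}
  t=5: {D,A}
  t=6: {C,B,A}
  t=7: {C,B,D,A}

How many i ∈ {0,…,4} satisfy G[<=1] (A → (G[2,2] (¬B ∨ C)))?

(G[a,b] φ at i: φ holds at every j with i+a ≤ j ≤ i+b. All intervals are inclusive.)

3

Evaluate at each i in [0,4]:
  i=0: ✗ (fails at j=1)
  i=1: ✗ (fails at j=1)
  i=2: ✓ (all of [2,3])
  i=3: ✓ (all of [3,4])
  i=4: ✓ (all of [4,5])
Positions where it holds: {2, 3, 4} → 3.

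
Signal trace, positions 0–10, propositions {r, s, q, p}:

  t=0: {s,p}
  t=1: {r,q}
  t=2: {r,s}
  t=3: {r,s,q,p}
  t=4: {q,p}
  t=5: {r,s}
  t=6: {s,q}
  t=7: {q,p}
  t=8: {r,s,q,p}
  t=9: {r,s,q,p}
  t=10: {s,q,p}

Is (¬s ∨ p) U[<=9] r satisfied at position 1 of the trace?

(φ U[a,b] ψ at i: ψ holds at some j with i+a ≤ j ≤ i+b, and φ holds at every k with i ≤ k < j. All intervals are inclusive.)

Holds

Need some j in [1,10] with r, and (¬s ∨ p) at every k in [1,j-1].
  j=1: r holds; no prefix to check → satisfied.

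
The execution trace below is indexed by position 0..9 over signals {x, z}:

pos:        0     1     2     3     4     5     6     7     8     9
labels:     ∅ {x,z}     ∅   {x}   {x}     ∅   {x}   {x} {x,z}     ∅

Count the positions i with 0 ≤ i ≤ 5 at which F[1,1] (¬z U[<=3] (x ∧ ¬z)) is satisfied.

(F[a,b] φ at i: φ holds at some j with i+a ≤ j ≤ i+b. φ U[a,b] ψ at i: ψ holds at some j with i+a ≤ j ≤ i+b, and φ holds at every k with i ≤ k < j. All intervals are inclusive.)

Evaluate at each i in [0,5]:
  i=0: ✗ (none in [1,1])
  i=1: ✓ (witness j=2)
  i=2: ✓ (witness j=3)
  i=3: ✓ (witness j=4)
  i=4: ✓ (witness j=5)
  i=5: ✓ (witness j=6)
Positions where it holds: {1, 2, 3, 4, 5} → 5.

5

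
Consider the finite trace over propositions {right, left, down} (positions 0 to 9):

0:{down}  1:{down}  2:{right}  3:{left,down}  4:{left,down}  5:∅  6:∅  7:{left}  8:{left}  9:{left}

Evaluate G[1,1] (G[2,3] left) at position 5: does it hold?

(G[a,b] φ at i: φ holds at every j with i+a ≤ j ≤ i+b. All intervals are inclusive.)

Holds

Check G[2,3] left at every j in [6,6]:
  j=6: holds on [8,9]
All positions satisfy it → formula holds.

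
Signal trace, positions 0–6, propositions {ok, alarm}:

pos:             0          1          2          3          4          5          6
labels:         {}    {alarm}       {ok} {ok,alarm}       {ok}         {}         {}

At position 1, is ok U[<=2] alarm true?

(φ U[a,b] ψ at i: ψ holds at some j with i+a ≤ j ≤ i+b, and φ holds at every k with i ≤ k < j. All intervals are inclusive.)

Need some j in [1,3] with alarm, and ok at every k in [1,j-1].
  j=1: alarm holds; no prefix to check → satisfied.

Yes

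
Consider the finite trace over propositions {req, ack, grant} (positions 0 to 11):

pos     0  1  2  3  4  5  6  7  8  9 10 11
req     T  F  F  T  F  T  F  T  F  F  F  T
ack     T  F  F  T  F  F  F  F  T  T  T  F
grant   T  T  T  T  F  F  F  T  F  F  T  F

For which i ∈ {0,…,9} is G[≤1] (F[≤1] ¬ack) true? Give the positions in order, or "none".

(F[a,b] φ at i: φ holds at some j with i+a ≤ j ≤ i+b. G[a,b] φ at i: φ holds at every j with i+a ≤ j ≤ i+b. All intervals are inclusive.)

0, 1, 2, 3, 4, 5, 6

Evaluate at each i in [0,9]:
  i=0: ✓ (all of [0,1])
  i=1: ✓ (all of [1,2])
  i=2: ✓ (all of [2,3])
  i=3: ✓ (all of [3,4])
  i=4: ✓ (all of [4,5])
  i=5: ✓ (all of [5,6])
  i=6: ✓ (all of [6,7])
  i=7: ✗ (fails at j=8)
  i=8: ✗ (fails at j=8)
  i=9: ✗ (fails at j=9)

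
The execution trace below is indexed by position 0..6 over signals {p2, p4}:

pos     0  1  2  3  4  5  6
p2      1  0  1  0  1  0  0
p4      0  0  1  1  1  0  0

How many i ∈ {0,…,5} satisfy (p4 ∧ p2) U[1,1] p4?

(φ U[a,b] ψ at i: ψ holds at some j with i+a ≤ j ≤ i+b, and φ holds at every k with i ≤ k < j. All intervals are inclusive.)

1

Evaluate at each i in [0,5]:
  i=0: ✗ (no rhs in [1,1])
  i=1: ✗ (lhs fails at k=1 before rhs at j=2)
  i=2: ✓ (rhs at j=3; lhs holds on [2,2])
  i=3: ✗ (lhs fails at k=3 before rhs at j=4)
  i=4: ✗ (no rhs in [5,5])
  i=5: ✗ (no rhs in [6,6])
Positions where it holds: {2} → 1.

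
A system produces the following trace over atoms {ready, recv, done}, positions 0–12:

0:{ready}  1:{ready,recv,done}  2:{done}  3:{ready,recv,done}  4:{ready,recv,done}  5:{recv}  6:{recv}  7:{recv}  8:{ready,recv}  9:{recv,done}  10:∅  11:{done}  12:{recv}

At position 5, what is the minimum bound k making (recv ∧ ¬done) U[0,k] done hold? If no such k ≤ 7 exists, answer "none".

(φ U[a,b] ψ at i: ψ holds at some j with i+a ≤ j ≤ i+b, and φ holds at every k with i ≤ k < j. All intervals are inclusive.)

4

Need earliest j ≥ 5 with done, and (recv ∧ ¬done) at every k in [5,j-1].
  j=5: rhs fails.
  j=6: rhs fails.
  j=7: rhs fails.
  j=8: rhs fails.
  j=9: rhs holds; lhs holds on [5,8]. k = 4.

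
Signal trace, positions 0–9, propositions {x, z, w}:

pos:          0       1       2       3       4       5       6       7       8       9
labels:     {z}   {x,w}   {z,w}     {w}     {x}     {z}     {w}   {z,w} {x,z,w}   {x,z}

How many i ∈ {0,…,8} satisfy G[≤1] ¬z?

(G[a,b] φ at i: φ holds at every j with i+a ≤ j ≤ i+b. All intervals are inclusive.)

Evaluate at each i in [0,8]:
  i=0: ✗ (fails at j=0)
  i=1: ✗ (fails at j=2)
  i=2: ✗ (fails at j=2)
  i=3: ✓ (all of [3,4])
  i=4: ✗ (fails at j=5)
  i=5: ✗ (fails at j=5)
  i=6: ✗ (fails at j=7)
  i=7: ✗ (fails at j=7)
  i=8: ✗ (fails at j=8)
Positions where it holds: {3} → 1.

1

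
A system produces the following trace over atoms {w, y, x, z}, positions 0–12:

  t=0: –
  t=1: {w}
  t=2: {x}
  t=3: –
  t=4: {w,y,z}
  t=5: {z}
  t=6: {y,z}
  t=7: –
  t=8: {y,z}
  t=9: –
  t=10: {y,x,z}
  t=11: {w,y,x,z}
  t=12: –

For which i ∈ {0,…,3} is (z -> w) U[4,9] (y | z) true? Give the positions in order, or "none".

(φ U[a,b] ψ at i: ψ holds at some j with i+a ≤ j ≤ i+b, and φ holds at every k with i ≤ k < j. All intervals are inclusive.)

0, 1

Evaluate at each i in [0,3]:
  i=0: ✓ (rhs at j=4; lhs holds on [0,3])
  i=1: ✓ (rhs at j=5; lhs holds on [1,4])
  i=2: ✗ (lhs fails at k=5 before rhs at j=6)
  i=3: ✗ (lhs fails at k=5 before rhs at j=8)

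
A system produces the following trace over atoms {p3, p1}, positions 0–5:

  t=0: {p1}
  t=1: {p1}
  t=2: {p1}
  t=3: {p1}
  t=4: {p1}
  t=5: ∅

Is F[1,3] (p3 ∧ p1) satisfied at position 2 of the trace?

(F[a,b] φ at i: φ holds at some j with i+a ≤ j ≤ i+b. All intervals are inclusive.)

Check (p3 ∧ p1) at each j in [3,5]:
  j=3: false
  j=4: false
  j=5: false
No position in the window satisfies it → formula fails.

No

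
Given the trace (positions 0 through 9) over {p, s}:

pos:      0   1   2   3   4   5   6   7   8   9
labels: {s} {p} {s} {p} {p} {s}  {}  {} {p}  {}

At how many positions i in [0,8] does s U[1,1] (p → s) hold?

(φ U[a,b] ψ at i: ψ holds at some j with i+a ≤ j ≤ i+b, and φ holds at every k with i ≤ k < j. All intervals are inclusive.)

Evaluate at each i in [0,8]:
  i=0: ✗ (no rhs in [1,1])
  i=1: ✗ (lhs fails at k=1 before rhs at j=2)
  i=2: ✗ (no rhs in [3,3])
  i=3: ✗ (no rhs in [4,4])
  i=4: ✗ (lhs fails at k=4 before rhs at j=5)
  i=5: ✓ (rhs at j=6; lhs holds on [5,5])
  i=6: ✗ (lhs fails at k=6 before rhs at j=7)
  i=7: ✗ (no rhs in [8,8])
  i=8: ✗ (lhs fails at k=8 before rhs at j=9)
Positions where it holds: {5} → 1.

1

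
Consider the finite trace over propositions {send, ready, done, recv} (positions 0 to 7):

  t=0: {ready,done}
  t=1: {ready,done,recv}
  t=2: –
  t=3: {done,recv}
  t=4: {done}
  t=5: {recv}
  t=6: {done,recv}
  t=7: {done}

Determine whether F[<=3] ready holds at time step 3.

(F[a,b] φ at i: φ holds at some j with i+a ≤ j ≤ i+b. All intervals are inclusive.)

False

Check ready at each j in [3,6]:
  j=3: false
  j=4: false
  j=5: false
  j=6: false
No position in the window satisfies it → formula fails.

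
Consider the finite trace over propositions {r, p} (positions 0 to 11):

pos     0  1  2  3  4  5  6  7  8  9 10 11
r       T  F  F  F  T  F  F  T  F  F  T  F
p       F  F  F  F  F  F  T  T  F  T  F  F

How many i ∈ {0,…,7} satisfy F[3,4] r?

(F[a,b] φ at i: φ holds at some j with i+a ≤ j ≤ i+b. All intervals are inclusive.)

Evaluate at each i in [0,7]:
  i=0: ✓ (witness j=4)
  i=1: ✓ (witness j=4)
  i=2: ✗ (none in [5,6])
  i=3: ✓ (witness j=7)
  i=4: ✓ (witness j=7)
  i=5: ✗ (none in [8,9])
  i=6: ✓ (witness j=10)
  i=7: ✓ (witness j=10)
Positions where it holds: {0, 1, 3, 4, 6, 7} → 6.

6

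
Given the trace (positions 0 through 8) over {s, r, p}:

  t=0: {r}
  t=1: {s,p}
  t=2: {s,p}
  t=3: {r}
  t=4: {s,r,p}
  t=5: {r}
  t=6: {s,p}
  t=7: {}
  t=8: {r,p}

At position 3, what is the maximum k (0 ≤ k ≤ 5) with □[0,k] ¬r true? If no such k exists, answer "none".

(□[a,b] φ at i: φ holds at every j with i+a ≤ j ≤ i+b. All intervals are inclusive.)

none

¬r must hold from j=3 onward; find where it first fails.
  j=3: fails → no k works.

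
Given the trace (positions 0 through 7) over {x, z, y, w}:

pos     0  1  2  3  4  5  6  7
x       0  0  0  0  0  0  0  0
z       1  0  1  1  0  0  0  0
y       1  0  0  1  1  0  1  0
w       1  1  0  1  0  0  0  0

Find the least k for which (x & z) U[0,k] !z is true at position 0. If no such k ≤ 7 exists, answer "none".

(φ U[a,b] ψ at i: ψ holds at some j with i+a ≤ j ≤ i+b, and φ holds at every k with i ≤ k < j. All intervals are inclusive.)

none

Need earliest j ≥ 0 with !z, and (x & z) at every k in [0,j-1].
  j=0: rhs fails.
  j=1: rhs holds but lhs fails at k=0.
  j=2: rhs fails.
  j=3: rhs fails.
  j=4: rhs holds but lhs fails at k=0.
  j=5: rhs holds but lhs fails at k=0.
  j=6: rhs holds but lhs fails at k=0.
  j=7: rhs holds but lhs fails at k=0.
No witness within the range → none.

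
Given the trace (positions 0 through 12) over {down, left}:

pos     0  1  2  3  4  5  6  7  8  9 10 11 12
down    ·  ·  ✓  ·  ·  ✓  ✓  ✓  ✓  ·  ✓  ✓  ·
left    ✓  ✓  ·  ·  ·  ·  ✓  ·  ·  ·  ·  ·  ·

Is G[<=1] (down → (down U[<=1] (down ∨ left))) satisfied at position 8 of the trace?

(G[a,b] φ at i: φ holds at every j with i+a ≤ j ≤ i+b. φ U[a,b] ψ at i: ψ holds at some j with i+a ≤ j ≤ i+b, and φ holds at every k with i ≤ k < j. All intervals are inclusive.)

Holds

Check (down → (down U[<=1] (down ∨ left))) at every j in [8,9]:
  j=8: antecedent true; consequent holds → ✓
  j=9: antecedent false → ✓
All positions satisfy it → formula holds.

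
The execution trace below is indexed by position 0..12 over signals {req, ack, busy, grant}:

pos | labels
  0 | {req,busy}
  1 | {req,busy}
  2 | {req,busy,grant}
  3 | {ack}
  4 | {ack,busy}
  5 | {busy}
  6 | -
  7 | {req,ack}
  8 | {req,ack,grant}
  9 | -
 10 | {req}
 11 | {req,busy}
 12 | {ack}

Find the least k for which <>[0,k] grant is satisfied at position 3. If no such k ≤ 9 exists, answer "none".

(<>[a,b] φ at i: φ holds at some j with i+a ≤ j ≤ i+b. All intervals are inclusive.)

Scan j = 3,4,… for grant:
  j=3: fails
  j=4: fails
  j=5: fails
  j=6: fails
  j=7: fails
  j=8: holds
First hit at j=8, so smallest k = 8-3 = 5.

5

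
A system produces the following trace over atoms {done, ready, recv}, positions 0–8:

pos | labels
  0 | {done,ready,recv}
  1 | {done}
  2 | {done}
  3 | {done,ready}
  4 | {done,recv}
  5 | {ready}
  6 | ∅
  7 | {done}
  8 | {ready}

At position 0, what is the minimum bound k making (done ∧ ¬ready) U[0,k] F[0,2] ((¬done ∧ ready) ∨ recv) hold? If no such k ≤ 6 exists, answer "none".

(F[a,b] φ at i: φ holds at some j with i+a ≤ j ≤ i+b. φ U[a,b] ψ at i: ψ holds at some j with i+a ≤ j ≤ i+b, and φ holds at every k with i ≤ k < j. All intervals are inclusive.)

Need earliest j ≥ 0 with F[0,2] ((¬done ∧ ready) ∨ recv), and (done ∧ ¬ready) at every k in [0,j-1].
  j=0: rhs holds (empty prefix). k = 0.

0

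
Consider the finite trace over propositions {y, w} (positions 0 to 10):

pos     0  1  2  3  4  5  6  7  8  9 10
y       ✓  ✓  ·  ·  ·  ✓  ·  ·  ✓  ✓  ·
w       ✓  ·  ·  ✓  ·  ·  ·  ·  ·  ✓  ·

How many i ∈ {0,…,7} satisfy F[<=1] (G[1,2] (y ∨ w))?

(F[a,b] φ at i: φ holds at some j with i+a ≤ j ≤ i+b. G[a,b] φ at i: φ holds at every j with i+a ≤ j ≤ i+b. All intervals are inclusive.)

Evaluate at each i in [0,7]:
  i=0: ✗ (none in [0,1])
  i=1: ✗ (none in [1,2])
  i=2: ✗ (none in [2,3])
  i=3: ✗ (none in [3,4])
  i=4: ✗ (none in [4,5])
  i=5: ✗ (none in [5,6])
  i=6: ✓ (witness j=7)
  i=7: ✓ (witness j=7)
Positions where it holds: {6, 7} → 2.

2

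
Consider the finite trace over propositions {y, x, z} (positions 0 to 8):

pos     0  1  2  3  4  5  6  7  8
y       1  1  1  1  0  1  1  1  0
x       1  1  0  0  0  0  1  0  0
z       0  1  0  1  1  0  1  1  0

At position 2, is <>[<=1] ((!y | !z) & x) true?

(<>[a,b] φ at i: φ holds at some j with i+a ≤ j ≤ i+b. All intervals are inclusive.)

Check ((!y | !z) & x) at each j in [2,3]:
  j=2: false
  j=3: false
No position in the window satisfies it → formula fails.

False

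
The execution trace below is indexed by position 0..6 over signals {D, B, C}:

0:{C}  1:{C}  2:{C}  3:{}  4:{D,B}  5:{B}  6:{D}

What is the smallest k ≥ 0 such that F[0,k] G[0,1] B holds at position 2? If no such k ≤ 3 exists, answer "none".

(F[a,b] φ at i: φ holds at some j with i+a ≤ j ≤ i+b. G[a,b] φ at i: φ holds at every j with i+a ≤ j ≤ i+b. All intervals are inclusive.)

2

Scan j = 2,3,… for G[0,1] B:
  j=2: fails
  j=3: fails
  j=4: holds
First hit at j=4, so smallest k = 4-2 = 2.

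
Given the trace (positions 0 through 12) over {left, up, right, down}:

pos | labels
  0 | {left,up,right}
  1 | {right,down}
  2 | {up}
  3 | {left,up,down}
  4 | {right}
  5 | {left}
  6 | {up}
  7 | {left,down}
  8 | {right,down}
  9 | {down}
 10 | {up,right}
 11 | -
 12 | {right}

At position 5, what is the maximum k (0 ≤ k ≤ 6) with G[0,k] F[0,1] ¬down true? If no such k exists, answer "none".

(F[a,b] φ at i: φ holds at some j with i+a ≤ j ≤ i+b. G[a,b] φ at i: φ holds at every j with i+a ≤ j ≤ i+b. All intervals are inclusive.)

F[0,1] ¬down must hold from j=5 onward; find where it first fails.
  j=5: holds
  j=6: holds
  j=7: fails
Holds on [5,6], so largest k = 1.

1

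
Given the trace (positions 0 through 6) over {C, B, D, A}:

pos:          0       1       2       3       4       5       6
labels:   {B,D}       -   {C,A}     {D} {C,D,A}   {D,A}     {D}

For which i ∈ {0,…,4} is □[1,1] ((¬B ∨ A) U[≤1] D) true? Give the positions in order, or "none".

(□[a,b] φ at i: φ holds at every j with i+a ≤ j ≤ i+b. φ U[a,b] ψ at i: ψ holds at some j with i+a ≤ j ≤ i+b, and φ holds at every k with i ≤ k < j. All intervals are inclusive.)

1, 2, 3, 4

Evaluate at each i in [0,4]:
  i=0: ✗ (fails at j=1)
  i=1: ✓ (all of [2,2])
  i=2: ✓ (all of [3,3])
  i=3: ✓ (all of [4,4])
  i=4: ✓ (all of [5,5])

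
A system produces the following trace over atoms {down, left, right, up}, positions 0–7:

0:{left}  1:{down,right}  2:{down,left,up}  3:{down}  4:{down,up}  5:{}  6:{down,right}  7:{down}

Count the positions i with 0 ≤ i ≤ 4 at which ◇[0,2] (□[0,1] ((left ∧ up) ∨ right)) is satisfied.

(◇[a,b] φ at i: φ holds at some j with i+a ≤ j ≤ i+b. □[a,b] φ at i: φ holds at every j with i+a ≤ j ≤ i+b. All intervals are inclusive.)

Evaluate at each i in [0,4]:
  i=0: ✓ (witness j=1)
  i=1: ✓ (witness j=1)
  i=2: ✗ (none in [2,4])
  i=3: ✗ (none in [3,5])
  i=4: ✗ (none in [4,6])
Positions where it holds: {0, 1} → 2.

2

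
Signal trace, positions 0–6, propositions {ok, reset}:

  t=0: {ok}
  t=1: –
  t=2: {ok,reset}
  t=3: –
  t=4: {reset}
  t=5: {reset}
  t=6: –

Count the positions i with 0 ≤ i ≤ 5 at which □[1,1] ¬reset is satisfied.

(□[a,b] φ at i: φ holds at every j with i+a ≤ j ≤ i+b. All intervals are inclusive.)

3

Evaluate at each i in [0,5]:
  i=0: ✓ (all of [1,1])
  i=1: ✗ (fails at j=2)
  i=2: ✓ (all of [3,3])
  i=3: ✗ (fails at j=4)
  i=4: ✗ (fails at j=5)
  i=5: ✓ (all of [6,6])
Positions where it holds: {0, 2, 5} → 3.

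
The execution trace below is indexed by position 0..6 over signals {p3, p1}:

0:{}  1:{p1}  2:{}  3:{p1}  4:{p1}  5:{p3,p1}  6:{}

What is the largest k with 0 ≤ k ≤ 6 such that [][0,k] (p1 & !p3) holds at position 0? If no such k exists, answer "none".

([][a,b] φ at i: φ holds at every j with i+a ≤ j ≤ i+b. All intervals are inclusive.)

none

(p1 & !p3) must hold from j=0 onward; find where it first fails.
  j=0: fails → no k works.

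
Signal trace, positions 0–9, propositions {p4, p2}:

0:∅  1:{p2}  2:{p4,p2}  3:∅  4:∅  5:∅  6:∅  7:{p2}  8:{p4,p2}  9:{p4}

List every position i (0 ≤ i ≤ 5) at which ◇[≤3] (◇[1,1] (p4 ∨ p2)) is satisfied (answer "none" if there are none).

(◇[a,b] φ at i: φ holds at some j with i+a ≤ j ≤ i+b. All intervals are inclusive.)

Evaluate at each i in [0,5]:
  i=0: ✓ (witness j=0)
  i=1: ✓ (witness j=1)
  i=2: ✗ (none in [2,5])
  i=3: ✓ (witness j=6)
  i=4: ✓ (witness j=6)
  i=5: ✓ (witness j=6)

0, 1, 3, 4, 5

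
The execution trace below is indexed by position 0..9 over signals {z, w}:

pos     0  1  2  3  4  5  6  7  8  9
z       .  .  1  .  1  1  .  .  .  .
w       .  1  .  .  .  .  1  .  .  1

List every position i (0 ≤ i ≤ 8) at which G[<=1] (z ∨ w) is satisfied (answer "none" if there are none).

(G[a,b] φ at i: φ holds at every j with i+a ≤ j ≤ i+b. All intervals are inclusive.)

Evaluate at each i in [0,8]:
  i=0: ✗ (fails at j=0)
  i=1: ✓ (all of [1,2])
  i=2: ✗ (fails at j=3)
  i=3: ✗ (fails at j=3)
  i=4: ✓ (all of [4,5])
  i=5: ✓ (all of [5,6])
  i=6: ✗ (fails at j=7)
  i=7: ✗ (fails at j=7)
  i=8: ✗ (fails at j=8)

1, 4, 5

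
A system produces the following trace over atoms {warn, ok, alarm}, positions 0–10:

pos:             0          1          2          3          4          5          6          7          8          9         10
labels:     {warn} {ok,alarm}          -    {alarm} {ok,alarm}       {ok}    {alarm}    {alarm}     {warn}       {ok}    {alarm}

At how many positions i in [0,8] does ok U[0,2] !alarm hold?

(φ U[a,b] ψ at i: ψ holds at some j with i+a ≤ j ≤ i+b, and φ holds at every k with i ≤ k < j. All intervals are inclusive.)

Evaluate at each i in [0,8]:
  i=0: ✓ (rhs at j=0)
  i=1: ✓ (rhs at j=2; lhs holds on [1,1])
  i=2: ✓ (rhs at j=2)
  i=3: ✗ (lhs fails at k=3 before rhs at j=5)
  i=4: ✓ (rhs at j=5; lhs holds on [4,4])
  i=5: ✓ (rhs at j=5)
  i=6: ✗ (lhs fails at k=6 before rhs at j=8)
  i=7: ✗ (lhs fails at k=7 before rhs at j=8)
  i=8: ✓ (rhs at j=8)
Positions where it holds: {0, 1, 2, 4, 5, 8} → 6.

6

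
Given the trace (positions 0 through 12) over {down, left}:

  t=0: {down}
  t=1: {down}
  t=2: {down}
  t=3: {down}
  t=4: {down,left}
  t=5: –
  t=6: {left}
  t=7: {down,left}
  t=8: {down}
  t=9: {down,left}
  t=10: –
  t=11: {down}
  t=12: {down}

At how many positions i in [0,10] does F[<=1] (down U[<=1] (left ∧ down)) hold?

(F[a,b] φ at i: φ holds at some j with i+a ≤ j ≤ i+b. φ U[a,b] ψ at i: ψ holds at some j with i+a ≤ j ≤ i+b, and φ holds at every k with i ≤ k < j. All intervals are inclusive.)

Evaluate at each i in [0,10]:
  i=0: ✗ (none in [0,1])
  i=1: ✗ (none in [1,2])
  i=2: ✓ (witness j=3)
  i=3: ✓ (witness j=3)
  i=4: ✓ (witness j=4)
  i=5: ✗ (none in [5,6])
  i=6: ✓ (witness j=7)
  i=7: ✓ (witness j=7)
  i=8: ✓ (witness j=8)
  i=9: ✓ (witness j=9)
  i=10: ✗ (none in [10,11])
Positions where it holds: {2, 3, 4, 6, 7, 8, 9} → 7.

7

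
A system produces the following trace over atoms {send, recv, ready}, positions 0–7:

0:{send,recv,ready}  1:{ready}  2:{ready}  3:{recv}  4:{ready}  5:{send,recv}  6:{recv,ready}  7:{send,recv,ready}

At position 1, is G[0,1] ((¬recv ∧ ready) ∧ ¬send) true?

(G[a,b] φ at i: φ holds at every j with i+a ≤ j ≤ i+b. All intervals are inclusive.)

Holds

Check ((¬recv ∧ ready) ∧ ¬send) at every j in [1,2]:
  j=1: true
  j=2: true
All positions satisfy it → formula holds.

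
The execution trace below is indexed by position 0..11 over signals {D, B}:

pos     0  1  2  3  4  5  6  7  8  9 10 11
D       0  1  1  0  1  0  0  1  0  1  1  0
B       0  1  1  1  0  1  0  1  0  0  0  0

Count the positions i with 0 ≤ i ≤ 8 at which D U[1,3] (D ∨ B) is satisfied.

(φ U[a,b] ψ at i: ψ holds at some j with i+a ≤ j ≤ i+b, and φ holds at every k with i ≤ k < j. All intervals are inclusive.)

Evaluate at each i in [0,8]:
  i=0: ✗ (lhs fails at k=0 before rhs at j=1)
  i=1: ✓ (rhs at j=2; lhs holds on [1,1])
  i=2: ✓ (rhs at j=3; lhs holds on [2,2])
  i=3: ✗ (lhs fails at k=3 before rhs at j=4)
  i=4: ✓ (rhs at j=5; lhs holds on [4,4])
  i=5: ✗ (lhs fails at k=5 before rhs at j=7)
  i=6: ✗ (lhs fails at k=6 before rhs at j=7)
  i=7: ✗ (lhs fails at k=8 before rhs at j=9)
  i=8: ✗ (lhs fails at k=8 before rhs at j=9)
Positions where it holds: {1, 2, 4} → 3.

3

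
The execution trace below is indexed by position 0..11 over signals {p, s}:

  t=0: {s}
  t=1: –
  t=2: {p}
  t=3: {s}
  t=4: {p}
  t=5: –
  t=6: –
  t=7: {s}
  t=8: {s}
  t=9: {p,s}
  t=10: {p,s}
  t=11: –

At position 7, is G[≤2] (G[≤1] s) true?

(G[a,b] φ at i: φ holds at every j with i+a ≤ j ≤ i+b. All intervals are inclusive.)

Holds

Check G[≤1] s at every j in [7,9]:
  j=7: holds on [7,8]
  j=8: holds on [8,9]
  j=9: holds on [9,10]
All positions satisfy it → formula holds.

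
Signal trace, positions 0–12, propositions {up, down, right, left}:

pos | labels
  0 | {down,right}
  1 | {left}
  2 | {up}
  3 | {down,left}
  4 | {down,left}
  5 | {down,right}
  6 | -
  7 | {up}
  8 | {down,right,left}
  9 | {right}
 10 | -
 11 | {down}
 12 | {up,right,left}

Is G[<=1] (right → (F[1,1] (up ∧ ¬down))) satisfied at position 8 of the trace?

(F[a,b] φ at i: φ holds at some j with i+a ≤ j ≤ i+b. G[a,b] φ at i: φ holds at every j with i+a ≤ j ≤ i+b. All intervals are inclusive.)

Check (right → (F[1,1] (up ∧ ¬down))) at every j in [8,9]:
  j=8: antecedent true; consequent fails (none in [9,9]) → ✗
  j=9: antecedent true; consequent fails (none in [10,10]) → ✗
Fails at j=8 → formula fails.

False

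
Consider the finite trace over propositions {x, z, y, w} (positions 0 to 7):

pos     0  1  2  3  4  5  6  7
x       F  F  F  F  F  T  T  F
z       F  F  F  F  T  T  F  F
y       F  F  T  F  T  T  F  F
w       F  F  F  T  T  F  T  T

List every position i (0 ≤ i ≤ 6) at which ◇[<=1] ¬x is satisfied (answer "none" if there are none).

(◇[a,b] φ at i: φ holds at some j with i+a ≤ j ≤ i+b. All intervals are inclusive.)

Evaluate at each i in [0,6]:
  i=0: ✓ (witness j=0)
  i=1: ✓ (witness j=1)
  i=2: ✓ (witness j=2)
  i=3: ✓ (witness j=3)
  i=4: ✓ (witness j=4)
  i=5: ✗ (none in [5,6])
  i=6: ✓ (witness j=7)

0, 1, 2, 3, 4, 6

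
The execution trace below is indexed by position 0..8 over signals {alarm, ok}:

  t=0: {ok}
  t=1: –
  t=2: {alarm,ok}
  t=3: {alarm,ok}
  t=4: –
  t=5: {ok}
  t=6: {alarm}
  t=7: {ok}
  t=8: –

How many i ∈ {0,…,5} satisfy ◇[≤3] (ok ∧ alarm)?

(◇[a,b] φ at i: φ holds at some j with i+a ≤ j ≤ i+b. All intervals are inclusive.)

Evaluate at each i in [0,5]:
  i=0: ✓ (witness j=2)
  i=1: ✓ (witness j=2)
  i=2: ✓ (witness j=2)
  i=3: ✓ (witness j=3)
  i=4: ✗ (none in [4,7])
  i=5: ✗ (none in [5,8])
Positions where it holds: {0, 1, 2, 3} → 4.

4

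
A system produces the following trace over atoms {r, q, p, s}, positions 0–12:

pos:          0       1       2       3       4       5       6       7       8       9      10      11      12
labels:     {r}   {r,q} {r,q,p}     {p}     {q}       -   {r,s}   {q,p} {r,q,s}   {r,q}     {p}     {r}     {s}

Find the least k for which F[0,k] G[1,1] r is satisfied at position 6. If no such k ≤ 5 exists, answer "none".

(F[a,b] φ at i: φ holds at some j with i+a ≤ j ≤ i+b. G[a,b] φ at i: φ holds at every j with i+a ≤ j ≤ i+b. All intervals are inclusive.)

1

Scan j = 6,7,… for G[1,1] r:
  j=6: fails
  j=7: holds
First hit at j=7, so smallest k = 7-6 = 1.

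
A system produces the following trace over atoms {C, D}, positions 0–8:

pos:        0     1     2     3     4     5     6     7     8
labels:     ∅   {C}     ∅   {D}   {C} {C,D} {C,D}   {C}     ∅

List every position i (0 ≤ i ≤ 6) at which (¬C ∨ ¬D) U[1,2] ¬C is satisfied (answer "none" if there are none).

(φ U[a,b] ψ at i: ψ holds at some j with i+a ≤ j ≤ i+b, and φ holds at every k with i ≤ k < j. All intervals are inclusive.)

0, 1, 2

Evaluate at each i in [0,6]:
  i=0: ✓ (rhs at j=2; lhs holds on [0,1])
  i=1: ✓ (rhs at j=2; lhs holds on [1,1])
  i=2: ✓ (rhs at j=3; lhs holds on [2,2])
  i=3: ✗ (no rhs in [4,5])
  i=4: ✗ (no rhs in [5,6])
  i=5: ✗ (no rhs in [6,7])
  i=6: ✗ (lhs fails at k=6 before rhs at j=8)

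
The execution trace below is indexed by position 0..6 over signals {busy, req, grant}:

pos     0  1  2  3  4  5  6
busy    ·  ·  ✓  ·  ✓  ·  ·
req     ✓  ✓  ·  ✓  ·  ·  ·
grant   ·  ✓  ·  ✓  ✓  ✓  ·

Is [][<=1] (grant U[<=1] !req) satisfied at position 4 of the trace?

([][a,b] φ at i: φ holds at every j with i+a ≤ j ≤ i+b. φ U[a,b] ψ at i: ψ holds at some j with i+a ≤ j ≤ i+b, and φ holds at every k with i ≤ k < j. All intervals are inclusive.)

Check (grant U[<=1] !req) at every j in [4,5]:
  j=4: holds
  j=5: holds
All positions satisfy it → formula holds.

Yes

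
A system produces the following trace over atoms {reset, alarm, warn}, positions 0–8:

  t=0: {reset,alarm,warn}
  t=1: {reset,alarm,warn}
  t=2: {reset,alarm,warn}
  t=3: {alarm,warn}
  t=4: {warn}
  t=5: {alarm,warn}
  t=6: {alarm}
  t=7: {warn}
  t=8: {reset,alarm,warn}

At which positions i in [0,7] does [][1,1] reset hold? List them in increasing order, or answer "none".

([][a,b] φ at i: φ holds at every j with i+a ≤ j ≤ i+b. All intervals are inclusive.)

Evaluate at each i in [0,7]:
  i=0: ✓ (all of [1,1])
  i=1: ✓ (all of [2,2])
  i=2: ✗ (fails at j=3)
  i=3: ✗ (fails at j=4)
  i=4: ✗ (fails at j=5)
  i=5: ✗ (fails at j=6)
  i=6: ✗ (fails at j=7)
  i=7: ✓ (all of [8,8])

0, 1, 7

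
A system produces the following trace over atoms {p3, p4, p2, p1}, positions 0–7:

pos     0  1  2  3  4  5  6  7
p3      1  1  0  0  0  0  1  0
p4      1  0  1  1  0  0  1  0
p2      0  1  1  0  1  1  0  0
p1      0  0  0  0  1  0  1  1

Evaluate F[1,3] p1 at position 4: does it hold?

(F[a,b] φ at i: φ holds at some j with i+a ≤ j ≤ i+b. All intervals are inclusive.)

Check p1 at each j in [5,7]:
  j=5: false
  j=6: true
  j=7: true
Found at j=6 → formula holds.

True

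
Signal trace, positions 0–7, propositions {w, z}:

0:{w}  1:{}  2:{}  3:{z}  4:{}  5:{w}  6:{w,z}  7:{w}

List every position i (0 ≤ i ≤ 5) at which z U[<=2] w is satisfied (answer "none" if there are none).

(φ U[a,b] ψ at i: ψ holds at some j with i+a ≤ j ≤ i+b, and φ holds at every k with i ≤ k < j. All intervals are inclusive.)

Evaluate at each i in [0,5]:
  i=0: ✓ (rhs at j=0)
  i=1: ✗ (no rhs in [1,3])
  i=2: ✗ (no rhs in [2,4])
  i=3: ✗ (lhs fails at k=4 before rhs at j=5)
  i=4: ✗ (lhs fails at k=4 before rhs at j=5)
  i=5: ✓ (rhs at j=5)

0, 5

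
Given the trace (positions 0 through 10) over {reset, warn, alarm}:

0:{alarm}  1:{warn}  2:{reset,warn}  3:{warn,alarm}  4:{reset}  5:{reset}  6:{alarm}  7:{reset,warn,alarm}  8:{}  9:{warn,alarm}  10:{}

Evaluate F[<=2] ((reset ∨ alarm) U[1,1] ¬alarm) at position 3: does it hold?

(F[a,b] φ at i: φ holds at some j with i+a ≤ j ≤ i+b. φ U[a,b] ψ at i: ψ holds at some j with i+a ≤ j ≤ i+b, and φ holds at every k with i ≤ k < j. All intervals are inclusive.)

Holds

Check ((reset ∨ alarm) U[1,1] ¬alarm) at each j in [3,5]:
  j=3: holds
  j=4: holds
  j=5: fails
Found at j=3 → formula holds.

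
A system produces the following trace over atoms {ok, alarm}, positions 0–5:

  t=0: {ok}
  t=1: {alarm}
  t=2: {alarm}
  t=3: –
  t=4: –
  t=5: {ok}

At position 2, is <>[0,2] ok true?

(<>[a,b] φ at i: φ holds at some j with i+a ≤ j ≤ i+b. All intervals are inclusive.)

Check ok at each j in [2,4]:
  j=2: false
  j=3: false
  j=4: false
No position in the window satisfies it → formula fails.

Does not hold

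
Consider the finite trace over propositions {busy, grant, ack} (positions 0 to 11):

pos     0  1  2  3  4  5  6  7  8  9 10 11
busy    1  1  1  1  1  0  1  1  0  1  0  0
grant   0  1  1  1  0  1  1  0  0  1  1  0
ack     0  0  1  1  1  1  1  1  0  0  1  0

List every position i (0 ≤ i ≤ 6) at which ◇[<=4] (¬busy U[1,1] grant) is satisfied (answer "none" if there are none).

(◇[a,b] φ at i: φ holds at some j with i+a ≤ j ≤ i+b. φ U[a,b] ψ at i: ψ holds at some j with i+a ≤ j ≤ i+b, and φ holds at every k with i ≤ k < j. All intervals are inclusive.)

Evaluate at each i in [0,6]:
  i=0: ✗ (none in [0,4])
  i=1: ✓ (witness j=5)
  i=2: ✓ (witness j=5)
  i=3: ✓ (witness j=5)
  i=4: ✓ (witness j=5)
  i=5: ✓ (witness j=5)
  i=6: ✓ (witness j=8)

1, 2, 3, 4, 5, 6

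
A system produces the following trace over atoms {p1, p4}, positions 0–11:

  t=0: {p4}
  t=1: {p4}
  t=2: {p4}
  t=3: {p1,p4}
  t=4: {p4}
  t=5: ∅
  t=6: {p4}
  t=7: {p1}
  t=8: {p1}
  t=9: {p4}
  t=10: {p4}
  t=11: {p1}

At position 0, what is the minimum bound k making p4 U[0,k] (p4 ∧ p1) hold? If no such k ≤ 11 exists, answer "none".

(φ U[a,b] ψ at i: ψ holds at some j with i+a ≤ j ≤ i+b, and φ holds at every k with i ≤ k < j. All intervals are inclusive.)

Need earliest j ≥ 0 with (p4 ∧ p1), and p4 at every k in [0,j-1].
  j=0: rhs fails.
  j=1: rhs fails.
  j=2: rhs fails.
  j=3: rhs holds; lhs holds on [0,2]. k = 3.

3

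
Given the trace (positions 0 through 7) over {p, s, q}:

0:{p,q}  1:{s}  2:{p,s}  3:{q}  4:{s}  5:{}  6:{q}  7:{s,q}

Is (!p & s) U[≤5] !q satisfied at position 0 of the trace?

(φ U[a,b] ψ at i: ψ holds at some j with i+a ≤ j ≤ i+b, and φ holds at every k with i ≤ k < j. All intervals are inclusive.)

Need some j in [0,5] with !q, and (!p & s) at every k in [0,j-1].
  j=0: !q false.
  j=1: !q holds, but (!p & s) fails at k=0 → not this j.
  j=2: !q holds, but (!p & s) fails at k=0 → not this j.
  j=3: !q false.
  j=4: !q holds, but (!p & s) fails at k=0 → not this j.
  j=5: !q holds, but (!p & s) fails at k=0 → not this j.
No j in the window works → until fails.

False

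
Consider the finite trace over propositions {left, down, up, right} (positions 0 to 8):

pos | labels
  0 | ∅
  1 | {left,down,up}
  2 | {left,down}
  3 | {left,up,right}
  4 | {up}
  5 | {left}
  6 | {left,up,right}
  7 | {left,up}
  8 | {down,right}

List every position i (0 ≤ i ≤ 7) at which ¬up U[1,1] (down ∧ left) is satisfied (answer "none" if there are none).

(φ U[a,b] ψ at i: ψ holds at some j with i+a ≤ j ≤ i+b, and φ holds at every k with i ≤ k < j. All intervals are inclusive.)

0

Evaluate at each i in [0,7]:
  i=0: ✓ (rhs at j=1; lhs holds on [0,0])
  i=1: ✗ (lhs fails at k=1 before rhs at j=2)
  i=2: ✗ (no rhs in [3,3])
  i=3: ✗ (no rhs in [4,4])
  i=4: ✗ (no rhs in [5,5])
  i=5: ✗ (no rhs in [6,6])
  i=6: ✗ (no rhs in [7,7])
  i=7: ✗ (no rhs in [8,8])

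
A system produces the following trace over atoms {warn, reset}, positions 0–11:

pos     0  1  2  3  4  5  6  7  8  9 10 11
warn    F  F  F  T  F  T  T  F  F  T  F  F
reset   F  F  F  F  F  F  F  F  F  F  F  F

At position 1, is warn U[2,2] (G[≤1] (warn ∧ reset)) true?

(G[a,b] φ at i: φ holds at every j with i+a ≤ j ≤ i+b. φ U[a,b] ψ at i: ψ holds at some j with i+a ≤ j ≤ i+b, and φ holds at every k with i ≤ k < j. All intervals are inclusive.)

Need some j in [3,3] with G[≤1] (warn ∧ reset), and warn at every k in [1,j-1].
  j=3: G[≤1] (warn ∧ reset) — fails at 3.
No j in the window works → until fails.

Does not hold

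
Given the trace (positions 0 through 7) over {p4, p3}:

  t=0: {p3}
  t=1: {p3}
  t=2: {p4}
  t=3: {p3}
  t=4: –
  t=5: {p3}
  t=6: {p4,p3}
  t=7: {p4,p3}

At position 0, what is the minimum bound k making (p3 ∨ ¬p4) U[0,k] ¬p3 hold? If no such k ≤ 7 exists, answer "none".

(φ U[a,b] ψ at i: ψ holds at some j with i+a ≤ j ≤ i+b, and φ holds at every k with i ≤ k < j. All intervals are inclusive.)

Need earliest j ≥ 0 with ¬p3, and (p3 ∨ ¬p4) at every k in [0,j-1].
  j=0: rhs fails.
  j=1: rhs fails.
  j=2: rhs holds; lhs holds on [0,1]. k = 2.

2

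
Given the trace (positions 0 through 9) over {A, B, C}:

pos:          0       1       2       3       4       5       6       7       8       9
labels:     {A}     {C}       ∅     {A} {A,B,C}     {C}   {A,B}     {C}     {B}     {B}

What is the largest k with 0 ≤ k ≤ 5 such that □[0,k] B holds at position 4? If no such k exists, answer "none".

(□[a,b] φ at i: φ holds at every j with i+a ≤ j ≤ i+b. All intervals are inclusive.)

B must hold from j=4 onward; find where it first fails.
  j=4: holds
  j=5: fails
Holds on [4,4], so largest k = 0.

0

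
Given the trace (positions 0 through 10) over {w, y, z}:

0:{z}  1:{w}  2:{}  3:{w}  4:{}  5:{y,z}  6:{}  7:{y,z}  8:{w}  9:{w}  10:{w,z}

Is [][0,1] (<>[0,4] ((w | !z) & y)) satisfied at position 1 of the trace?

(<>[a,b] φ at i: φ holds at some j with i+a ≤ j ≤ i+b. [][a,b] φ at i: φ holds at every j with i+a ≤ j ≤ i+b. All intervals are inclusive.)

Does not hold

Check <>[0,4] ((w | !z) & y) at every j in [1,2]:
  j=1: fails (none in [1,5])
  j=2: fails (none in [2,6])
Fails at j=1 → formula fails.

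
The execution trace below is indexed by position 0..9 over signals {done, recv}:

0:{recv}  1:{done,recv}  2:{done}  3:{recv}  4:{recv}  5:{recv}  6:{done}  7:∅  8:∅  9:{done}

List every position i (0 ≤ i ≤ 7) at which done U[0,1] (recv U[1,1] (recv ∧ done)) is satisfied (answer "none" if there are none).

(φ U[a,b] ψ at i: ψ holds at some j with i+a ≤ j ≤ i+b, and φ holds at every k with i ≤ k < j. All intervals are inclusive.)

0

Evaluate at each i in [0,7]:
  i=0: ✓ (rhs at j=0)
  i=1: ✗ (no rhs in [1,2])
  i=2: ✗ (no rhs in [2,3])
  i=3: ✗ (no rhs in [3,4])
  i=4: ✗ (no rhs in [4,5])
  i=5: ✗ (no rhs in [5,6])
  i=6: ✗ (no rhs in [6,7])
  i=7: ✗ (no rhs in [7,8])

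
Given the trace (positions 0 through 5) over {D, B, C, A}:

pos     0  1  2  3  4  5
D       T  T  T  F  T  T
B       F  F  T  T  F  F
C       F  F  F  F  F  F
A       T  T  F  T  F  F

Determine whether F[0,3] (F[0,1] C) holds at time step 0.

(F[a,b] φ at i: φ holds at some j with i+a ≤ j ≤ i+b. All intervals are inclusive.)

Check F[0,1] C at each j in [0,3]:
  j=0: fails (none in [0,1])
  j=1: fails (none in [1,2])
  j=2: fails (none in [2,3])
  j=3: fails (none in [3,4])
No position in the window satisfies it → formula fails.

Does not hold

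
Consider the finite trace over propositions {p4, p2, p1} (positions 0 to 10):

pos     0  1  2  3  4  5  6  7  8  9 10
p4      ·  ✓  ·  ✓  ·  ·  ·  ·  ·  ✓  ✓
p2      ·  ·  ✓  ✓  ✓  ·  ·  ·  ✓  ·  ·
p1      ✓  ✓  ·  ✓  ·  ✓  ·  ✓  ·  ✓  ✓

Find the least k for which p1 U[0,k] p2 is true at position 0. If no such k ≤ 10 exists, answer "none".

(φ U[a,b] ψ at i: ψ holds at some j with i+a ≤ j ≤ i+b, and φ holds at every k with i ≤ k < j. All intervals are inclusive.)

Need earliest j ≥ 0 with p2, and p1 at every k in [0,j-1].
  j=0: rhs fails.
  j=1: rhs fails.
  j=2: rhs holds; lhs holds on [0,1]. k = 2.

2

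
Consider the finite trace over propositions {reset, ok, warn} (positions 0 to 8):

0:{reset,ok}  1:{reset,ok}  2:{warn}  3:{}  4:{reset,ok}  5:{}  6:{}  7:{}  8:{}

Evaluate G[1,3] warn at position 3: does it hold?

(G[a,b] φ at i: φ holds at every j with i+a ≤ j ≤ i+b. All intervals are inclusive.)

Check warn at every j in [4,6]:
  j=4: false
  j=5: false
  j=6: false
Fails at j=4 → formula fails.

Does not hold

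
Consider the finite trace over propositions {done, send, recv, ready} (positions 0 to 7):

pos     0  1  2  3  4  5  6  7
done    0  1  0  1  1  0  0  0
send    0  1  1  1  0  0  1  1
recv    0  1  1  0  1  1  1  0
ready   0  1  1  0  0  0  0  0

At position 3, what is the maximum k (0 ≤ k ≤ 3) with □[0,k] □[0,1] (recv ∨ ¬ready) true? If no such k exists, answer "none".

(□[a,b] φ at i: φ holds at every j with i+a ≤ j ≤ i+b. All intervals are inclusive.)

□[0,1] (recv ∨ ¬ready) must hold from j=3 onward; find where it first fails.
  j=3: holds
  j=4: holds
  j=5: holds
  j=6: holds
Holds through j=6; largest k = 3.

3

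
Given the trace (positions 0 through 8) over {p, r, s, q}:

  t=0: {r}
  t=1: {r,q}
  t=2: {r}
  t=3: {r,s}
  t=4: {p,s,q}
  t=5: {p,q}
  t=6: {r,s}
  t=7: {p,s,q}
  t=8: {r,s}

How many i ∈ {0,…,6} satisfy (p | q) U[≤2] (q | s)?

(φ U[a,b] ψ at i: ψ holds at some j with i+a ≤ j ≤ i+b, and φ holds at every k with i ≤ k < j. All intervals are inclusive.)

5

Evaluate at each i in [0,6]:
  i=0: ✗ (lhs fails at k=0 before rhs at j=1)
  i=1: ✓ (rhs at j=1)
  i=2: ✗ (lhs fails at k=2 before rhs at j=3)
  i=3: ✓ (rhs at j=3)
  i=4: ✓ (rhs at j=4)
  i=5: ✓ (rhs at j=5)
  i=6: ✓ (rhs at j=6)
Positions where it holds: {1, 3, 4, 5, 6} → 5.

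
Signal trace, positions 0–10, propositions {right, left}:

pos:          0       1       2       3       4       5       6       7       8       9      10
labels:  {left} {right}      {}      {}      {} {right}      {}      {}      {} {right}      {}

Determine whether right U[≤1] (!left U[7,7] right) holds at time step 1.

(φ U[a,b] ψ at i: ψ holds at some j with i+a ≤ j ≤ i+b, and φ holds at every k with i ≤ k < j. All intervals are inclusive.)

Need some j in [1,2] with (!left U[7,7] right), and right at every k in [1,j-1].
  j=1: (!left U[7,7] right) — fails.
  j=2: (!left U[7,7] right) holds; right holds at every k in [1,1] → satisfied.

Yes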